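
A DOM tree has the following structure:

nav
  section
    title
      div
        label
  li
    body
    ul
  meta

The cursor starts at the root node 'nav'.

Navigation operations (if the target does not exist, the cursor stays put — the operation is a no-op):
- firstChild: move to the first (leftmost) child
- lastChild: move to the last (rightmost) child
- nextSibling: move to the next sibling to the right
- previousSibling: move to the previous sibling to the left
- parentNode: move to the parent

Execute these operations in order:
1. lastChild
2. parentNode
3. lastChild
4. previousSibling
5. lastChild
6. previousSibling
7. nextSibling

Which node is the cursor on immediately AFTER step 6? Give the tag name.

After 1 (lastChild): meta
After 2 (parentNode): nav
After 3 (lastChild): meta
After 4 (previousSibling): li
After 5 (lastChild): ul
After 6 (previousSibling): body

Answer: body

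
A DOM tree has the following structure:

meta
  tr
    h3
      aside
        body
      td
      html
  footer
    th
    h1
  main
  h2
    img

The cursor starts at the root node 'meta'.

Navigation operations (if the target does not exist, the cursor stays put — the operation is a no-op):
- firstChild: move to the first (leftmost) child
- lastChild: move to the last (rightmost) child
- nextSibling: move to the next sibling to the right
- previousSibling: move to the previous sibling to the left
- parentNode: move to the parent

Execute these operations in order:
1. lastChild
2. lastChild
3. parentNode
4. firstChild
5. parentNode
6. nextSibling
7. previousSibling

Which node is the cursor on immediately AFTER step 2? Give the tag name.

Answer: img

Derivation:
After 1 (lastChild): h2
After 2 (lastChild): img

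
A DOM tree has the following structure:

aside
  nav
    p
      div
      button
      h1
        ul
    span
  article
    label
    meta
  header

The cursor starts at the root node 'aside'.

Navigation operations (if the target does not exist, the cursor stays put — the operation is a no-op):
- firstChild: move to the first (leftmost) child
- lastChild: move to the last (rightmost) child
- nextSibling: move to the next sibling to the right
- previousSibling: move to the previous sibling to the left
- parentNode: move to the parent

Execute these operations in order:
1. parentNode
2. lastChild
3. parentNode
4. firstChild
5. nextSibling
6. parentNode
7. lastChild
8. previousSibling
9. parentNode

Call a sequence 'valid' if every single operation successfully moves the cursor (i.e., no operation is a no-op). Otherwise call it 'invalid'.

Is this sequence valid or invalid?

Answer: invalid

Derivation:
After 1 (parentNode): aside (no-op, stayed)
After 2 (lastChild): header
After 3 (parentNode): aside
After 4 (firstChild): nav
After 5 (nextSibling): article
After 6 (parentNode): aside
After 7 (lastChild): header
After 8 (previousSibling): article
After 9 (parentNode): aside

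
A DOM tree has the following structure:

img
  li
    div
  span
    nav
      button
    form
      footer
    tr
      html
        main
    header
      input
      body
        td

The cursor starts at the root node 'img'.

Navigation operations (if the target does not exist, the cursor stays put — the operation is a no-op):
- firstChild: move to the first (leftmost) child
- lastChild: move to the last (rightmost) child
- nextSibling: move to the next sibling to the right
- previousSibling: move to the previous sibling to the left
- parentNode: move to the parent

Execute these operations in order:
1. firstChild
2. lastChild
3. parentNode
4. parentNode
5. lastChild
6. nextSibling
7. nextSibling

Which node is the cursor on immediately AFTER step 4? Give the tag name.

Answer: img

Derivation:
After 1 (firstChild): li
After 2 (lastChild): div
After 3 (parentNode): li
After 4 (parentNode): img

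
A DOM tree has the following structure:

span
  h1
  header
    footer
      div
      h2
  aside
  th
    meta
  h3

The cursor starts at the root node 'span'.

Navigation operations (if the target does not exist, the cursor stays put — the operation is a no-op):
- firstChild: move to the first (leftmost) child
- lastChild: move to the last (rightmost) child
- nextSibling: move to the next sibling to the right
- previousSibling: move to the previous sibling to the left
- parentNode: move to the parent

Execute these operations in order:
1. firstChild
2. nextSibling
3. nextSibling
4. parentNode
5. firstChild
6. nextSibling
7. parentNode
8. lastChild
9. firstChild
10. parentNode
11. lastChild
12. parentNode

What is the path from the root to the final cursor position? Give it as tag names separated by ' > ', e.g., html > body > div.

After 1 (firstChild): h1
After 2 (nextSibling): header
After 3 (nextSibling): aside
After 4 (parentNode): span
After 5 (firstChild): h1
After 6 (nextSibling): header
After 7 (parentNode): span
After 8 (lastChild): h3
After 9 (firstChild): h3 (no-op, stayed)
After 10 (parentNode): span
After 11 (lastChild): h3
After 12 (parentNode): span

Answer: span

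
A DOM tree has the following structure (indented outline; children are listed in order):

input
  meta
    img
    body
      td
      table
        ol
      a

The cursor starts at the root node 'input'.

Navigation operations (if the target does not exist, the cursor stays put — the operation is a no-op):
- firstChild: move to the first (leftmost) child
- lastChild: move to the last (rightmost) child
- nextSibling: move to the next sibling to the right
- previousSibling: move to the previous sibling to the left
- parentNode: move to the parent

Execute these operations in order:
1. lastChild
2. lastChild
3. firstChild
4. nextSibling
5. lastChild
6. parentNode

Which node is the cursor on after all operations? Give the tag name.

Answer: table

Derivation:
After 1 (lastChild): meta
After 2 (lastChild): body
After 3 (firstChild): td
After 4 (nextSibling): table
After 5 (lastChild): ol
After 6 (parentNode): table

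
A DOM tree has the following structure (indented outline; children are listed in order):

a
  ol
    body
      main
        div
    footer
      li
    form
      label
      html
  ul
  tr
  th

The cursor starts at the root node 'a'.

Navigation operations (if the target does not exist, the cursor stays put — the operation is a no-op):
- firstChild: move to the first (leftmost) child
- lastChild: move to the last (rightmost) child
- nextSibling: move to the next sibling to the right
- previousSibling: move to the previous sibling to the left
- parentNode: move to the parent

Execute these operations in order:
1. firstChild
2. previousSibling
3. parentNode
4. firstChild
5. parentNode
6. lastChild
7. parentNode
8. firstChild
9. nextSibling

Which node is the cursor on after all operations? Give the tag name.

Answer: ul

Derivation:
After 1 (firstChild): ol
After 2 (previousSibling): ol (no-op, stayed)
After 3 (parentNode): a
After 4 (firstChild): ol
After 5 (parentNode): a
After 6 (lastChild): th
After 7 (parentNode): a
After 8 (firstChild): ol
After 9 (nextSibling): ul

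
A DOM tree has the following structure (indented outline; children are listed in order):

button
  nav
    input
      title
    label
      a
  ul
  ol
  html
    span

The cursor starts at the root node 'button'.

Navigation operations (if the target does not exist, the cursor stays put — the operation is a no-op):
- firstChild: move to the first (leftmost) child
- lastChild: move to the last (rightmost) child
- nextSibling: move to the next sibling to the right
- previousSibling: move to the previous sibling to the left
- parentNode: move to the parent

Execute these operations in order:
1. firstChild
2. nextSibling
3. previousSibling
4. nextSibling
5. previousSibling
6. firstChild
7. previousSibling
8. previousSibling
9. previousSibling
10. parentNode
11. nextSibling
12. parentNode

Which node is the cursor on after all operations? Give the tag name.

After 1 (firstChild): nav
After 2 (nextSibling): ul
After 3 (previousSibling): nav
After 4 (nextSibling): ul
After 5 (previousSibling): nav
After 6 (firstChild): input
After 7 (previousSibling): input (no-op, stayed)
After 8 (previousSibling): input (no-op, stayed)
After 9 (previousSibling): input (no-op, stayed)
After 10 (parentNode): nav
After 11 (nextSibling): ul
After 12 (parentNode): button

Answer: button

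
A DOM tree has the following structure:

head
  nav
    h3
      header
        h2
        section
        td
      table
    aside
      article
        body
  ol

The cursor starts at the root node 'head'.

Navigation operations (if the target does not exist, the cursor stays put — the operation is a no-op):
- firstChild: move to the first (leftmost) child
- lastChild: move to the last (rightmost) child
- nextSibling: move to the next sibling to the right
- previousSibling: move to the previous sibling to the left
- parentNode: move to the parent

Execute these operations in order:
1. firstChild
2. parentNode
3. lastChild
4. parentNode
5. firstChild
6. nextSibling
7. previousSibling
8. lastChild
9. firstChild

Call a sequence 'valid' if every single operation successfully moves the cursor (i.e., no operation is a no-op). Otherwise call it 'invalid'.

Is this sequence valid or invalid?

Answer: valid

Derivation:
After 1 (firstChild): nav
After 2 (parentNode): head
After 3 (lastChild): ol
After 4 (parentNode): head
After 5 (firstChild): nav
After 6 (nextSibling): ol
After 7 (previousSibling): nav
After 8 (lastChild): aside
After 9 (firstChild): article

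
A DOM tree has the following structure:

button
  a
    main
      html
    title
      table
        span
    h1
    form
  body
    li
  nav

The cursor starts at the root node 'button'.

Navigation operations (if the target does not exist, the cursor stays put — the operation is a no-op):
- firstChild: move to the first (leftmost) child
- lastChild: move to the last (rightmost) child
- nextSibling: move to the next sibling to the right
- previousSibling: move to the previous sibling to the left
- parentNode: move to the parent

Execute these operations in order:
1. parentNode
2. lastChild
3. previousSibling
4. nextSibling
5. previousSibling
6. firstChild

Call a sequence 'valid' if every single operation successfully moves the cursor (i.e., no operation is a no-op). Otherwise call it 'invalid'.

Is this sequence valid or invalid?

After 1 (parentNode): button (no-op, stayed)
After 2 (lastChild): nav
After 3 (previousSibling): body
After 4 (nextSibling): nav
After 5 (previousSibling): body
After 6 (firstChild): li

Answer: invalid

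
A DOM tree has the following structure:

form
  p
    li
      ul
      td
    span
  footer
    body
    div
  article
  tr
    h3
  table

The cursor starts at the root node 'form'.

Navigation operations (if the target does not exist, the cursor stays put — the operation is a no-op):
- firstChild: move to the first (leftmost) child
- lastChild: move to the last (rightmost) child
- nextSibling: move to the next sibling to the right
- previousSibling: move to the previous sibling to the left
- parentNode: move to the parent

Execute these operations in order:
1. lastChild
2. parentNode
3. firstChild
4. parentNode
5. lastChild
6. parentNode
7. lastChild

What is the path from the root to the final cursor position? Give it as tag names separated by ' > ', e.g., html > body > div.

After 1 (lastChild): table
After 2 (parentNode): form
After 3 (firstChild): p
After 4 (parentNode): form
After 5 (lastChild): table
After 6 (parentNode): form
After 7 (lastChild): table

Answer: form > table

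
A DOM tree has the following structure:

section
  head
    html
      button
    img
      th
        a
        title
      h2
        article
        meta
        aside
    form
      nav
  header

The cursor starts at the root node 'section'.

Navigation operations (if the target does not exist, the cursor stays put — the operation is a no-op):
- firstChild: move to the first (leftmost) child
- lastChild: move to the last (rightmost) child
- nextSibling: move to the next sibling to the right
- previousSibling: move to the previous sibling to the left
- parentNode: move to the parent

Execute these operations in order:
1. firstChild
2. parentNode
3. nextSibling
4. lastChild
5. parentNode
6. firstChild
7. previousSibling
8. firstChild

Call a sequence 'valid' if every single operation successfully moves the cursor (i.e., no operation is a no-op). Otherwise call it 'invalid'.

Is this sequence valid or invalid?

Answer: invalid

Derivation:
After 1 (firstChild): head
After 2 (parentNode): section
After 3 (nextSibling): section (no-op, stayed)
After 4 (lastChild): header
After 5 (parentNode): section
After 6 (firstChild): head
After 7 (previousSibling): head (no-op, stayed)
After 8 (firstChild): html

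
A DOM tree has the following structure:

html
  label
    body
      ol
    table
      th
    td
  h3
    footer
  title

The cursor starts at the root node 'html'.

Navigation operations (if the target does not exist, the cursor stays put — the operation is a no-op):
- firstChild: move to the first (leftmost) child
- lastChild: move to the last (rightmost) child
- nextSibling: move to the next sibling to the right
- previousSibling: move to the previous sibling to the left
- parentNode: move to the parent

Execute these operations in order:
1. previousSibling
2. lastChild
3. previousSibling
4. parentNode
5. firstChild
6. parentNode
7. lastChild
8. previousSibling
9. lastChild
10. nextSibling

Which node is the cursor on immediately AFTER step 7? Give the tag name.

Answer: title

Derivation:
After 1 (previousSibling): html (no-op, stayed)
After 2 (lastChild): title
After 3 (previousSibling): h3
After 4 (parentNode): html
After 5 (firstChild): label
After 6 (parentNode): html
After 7 (lastChild): title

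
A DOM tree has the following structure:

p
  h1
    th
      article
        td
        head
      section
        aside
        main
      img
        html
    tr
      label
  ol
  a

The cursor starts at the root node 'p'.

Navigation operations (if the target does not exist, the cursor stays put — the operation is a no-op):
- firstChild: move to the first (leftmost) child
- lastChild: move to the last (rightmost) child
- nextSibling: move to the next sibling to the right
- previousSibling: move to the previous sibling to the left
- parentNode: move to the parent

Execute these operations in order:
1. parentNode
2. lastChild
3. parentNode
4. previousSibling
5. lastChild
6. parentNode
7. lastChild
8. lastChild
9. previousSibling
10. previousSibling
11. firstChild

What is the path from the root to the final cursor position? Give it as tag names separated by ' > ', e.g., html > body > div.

After 1 (parentNode): p (no-op, stayed)
After 2 (lastChild): a
After 3 (parentNode): p
After 4 (previousSibling): p (no-op, stayed)
After 5 (lastChild): a
After 6 (parentNode): p
After 7 (lastChild): a
After 8 (lastChild): a (no-op, stayed)
After 9 (previousSibling): ol
After 10 (previousSibling): h1
After 11 (firstChild): th

Answer: p > h1 > th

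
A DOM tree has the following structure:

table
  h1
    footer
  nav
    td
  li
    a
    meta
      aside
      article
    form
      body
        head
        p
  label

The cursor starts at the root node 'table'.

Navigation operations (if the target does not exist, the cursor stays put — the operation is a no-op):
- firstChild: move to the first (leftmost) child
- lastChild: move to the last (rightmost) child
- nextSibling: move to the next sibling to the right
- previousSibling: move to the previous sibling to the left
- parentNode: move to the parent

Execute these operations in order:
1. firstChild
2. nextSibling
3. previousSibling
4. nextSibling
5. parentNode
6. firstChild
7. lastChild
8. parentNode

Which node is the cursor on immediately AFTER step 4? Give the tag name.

After 1 (firstChild): h1
After 2 (nextSibling): nav
After 3 (previousSibling): h1
After 4 (nextSibling): nav

Answer: nav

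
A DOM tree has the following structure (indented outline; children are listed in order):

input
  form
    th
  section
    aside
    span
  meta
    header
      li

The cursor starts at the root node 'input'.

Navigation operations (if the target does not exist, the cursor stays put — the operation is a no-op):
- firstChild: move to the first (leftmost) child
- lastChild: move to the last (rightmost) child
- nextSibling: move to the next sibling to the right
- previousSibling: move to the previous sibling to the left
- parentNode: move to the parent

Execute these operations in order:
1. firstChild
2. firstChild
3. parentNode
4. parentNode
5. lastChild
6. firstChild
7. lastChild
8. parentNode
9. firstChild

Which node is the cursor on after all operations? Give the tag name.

After 1 (firstChild): form
After 2 (firstChild): th
After 3 (parentNode): form
After 4 (parentNode): input
After 5 (lastChild): meta
After 6 (firstChild): header
After 7 (lastChild): li
After 8 (parentNode): header
After 9 (firstChild): li

Answer: li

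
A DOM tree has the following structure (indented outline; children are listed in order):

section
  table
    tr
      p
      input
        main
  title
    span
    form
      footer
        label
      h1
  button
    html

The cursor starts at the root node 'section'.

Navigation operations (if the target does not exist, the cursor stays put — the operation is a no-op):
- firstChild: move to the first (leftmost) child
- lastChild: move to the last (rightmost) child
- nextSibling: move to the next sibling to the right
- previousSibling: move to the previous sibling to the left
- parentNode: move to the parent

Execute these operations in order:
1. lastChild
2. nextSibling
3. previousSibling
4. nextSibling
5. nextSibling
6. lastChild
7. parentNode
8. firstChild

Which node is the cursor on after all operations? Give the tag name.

Answer: html

Derivation:
After 1 (lastChild): button
After 2 (nextSibling): button (no-op, stayed)
After 3 (previousSibling): title
After 4 (nextSibling): button
After 5 (nextSibling): button (no-op, stayed)
After 6 (lastChild): html
After 7 (parentNode): button
After 8 (firstChild): html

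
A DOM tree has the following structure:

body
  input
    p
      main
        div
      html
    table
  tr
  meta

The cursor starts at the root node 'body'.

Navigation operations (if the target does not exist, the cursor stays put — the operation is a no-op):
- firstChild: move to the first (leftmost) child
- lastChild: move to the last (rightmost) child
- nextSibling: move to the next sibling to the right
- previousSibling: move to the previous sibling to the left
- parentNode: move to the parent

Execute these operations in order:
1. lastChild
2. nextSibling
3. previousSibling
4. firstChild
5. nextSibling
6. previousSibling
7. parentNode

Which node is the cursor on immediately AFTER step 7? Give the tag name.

Answer: body

Derivation:
After 1 (lastChild): meta
After 2 (nextSibling): meta (no-op, stayed)
After 3 (previousSibling): tr
After 4 (firstChild): tr (no-op, stayed)
After 5 (nextSibling): meta
After 6 (previousSibling): tr
After 7 (parentNode): body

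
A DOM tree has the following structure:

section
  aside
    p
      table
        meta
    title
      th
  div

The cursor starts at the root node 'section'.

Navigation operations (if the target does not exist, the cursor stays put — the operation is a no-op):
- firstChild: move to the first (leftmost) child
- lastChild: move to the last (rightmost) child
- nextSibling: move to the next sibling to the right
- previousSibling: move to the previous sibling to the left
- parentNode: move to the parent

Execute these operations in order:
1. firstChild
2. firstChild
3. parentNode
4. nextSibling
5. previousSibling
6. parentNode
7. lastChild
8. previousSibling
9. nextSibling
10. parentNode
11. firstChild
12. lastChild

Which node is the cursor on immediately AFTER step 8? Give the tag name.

Answer: aside

Derivation:
After 1 (firstChild): aside
After 2 (firstChild): p
After 3 (parentNode): aside
After 4 (nextSibling): div
After 5 (previousSibling): aside
After 6 (parentNode): section
After 7 (lastChild): div
After 8 (previousSibling): aside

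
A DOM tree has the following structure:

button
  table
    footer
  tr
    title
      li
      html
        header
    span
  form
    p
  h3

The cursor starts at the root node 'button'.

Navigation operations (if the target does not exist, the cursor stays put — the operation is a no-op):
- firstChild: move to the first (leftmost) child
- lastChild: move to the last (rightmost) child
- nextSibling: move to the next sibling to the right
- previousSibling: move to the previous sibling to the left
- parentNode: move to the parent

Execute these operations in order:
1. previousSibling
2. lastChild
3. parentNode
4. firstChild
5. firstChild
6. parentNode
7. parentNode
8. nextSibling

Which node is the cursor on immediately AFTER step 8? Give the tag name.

Answer: button

Derivation:
After 1 (previousSibling): button (no-op, stayed)
After 2 (lastChild): h3
After 3 (parentNode): button
After 4 (firstChild): table
After 5 (firstChild): footer
After 6 (parentNode): table
After 7 (parentNode): button
After 8 (nextSibling): button (no-op, stayed)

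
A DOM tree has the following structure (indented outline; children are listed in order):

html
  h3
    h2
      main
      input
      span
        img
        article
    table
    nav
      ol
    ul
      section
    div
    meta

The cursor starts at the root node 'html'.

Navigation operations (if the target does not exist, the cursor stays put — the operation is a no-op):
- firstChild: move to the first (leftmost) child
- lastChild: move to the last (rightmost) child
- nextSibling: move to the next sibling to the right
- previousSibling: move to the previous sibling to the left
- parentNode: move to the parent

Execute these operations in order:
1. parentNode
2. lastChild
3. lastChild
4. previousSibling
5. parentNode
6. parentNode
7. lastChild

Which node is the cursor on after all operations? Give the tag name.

After 1 (parentNode): html (no-op, stayed)
After 2 (lastChild): h3
After 3 (lastChild): meta
After 4 (previousSibling): div
After 5 (parentNode): h3
After 6 (parentNode): html
After 7 (lastChild): h3

Answer: h3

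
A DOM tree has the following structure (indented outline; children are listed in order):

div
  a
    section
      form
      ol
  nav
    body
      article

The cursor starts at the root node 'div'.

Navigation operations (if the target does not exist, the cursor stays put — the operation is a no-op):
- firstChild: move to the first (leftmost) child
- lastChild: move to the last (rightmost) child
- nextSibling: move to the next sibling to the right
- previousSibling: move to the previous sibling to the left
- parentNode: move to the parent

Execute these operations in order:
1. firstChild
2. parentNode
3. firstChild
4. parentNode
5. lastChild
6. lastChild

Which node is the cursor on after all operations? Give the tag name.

After 1 (firstChild): a
After 2 (parentNode): div
After 3 (firstChild): a
After 4 (parentNode): div
After 5 (lastChild): nav
After 6 (lastChild): body

Answer: body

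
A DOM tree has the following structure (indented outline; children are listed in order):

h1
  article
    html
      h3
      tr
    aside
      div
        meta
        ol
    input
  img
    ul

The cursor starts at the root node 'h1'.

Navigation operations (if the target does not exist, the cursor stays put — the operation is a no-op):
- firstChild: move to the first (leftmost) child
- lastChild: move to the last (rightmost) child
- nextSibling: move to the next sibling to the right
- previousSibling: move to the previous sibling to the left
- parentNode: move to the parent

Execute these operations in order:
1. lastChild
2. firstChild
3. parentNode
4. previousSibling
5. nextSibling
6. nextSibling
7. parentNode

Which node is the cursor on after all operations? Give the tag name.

Answer: h1

Derivation:
After 1 (lastChild): img
After 2 (firstChild): ul
After 3 (parentNode): img
After 4 (previousSibling): article
After 5 (nextSibling): img
After 6 (nextSibling): img (no-op, stayed)
After 7 (parentNode): h1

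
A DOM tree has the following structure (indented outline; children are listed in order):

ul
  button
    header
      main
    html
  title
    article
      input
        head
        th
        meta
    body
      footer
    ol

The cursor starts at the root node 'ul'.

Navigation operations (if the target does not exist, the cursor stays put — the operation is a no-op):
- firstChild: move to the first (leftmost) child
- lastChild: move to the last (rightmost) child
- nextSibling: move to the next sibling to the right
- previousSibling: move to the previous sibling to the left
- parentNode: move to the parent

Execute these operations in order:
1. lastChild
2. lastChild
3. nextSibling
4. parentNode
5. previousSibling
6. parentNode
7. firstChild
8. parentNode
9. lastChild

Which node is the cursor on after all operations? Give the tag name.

After 1 (lastChild): title
After 2 (lastChild): ol
After 3 (nextSibling): ol (no-op, stayed)
After 4 (parentNode): title
After 5 (previousSibling): button
After 6 (parentNode): ul
After 7 (firstChild): button
After 8 (parentNode): ul
After 9 (lastChild): title

Answer: title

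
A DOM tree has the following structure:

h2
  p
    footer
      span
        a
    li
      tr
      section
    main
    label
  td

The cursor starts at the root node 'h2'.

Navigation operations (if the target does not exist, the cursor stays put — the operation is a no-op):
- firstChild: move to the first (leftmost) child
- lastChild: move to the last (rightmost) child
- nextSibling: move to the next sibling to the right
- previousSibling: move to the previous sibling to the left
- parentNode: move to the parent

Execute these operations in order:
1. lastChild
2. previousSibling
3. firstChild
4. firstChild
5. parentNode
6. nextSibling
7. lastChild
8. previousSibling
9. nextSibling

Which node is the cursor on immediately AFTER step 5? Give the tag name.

After 1 (lastChild): td
After 2 (previousSibling): p
After 3 (firstChild): footer
After 4 (firstChild): span
After 5 (parentNode): footer

Answer: footer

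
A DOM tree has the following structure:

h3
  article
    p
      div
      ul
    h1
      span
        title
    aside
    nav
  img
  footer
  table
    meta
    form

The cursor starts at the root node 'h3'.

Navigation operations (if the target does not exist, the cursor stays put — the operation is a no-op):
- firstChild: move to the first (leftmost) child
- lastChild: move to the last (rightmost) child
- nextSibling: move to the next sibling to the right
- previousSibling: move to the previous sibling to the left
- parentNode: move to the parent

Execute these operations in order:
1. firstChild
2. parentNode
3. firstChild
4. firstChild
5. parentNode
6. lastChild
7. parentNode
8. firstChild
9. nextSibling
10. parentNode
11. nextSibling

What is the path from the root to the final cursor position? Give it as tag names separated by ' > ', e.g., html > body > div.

After 1 (firstChild): article
After 2 (parentNode): h3
After 3 (firstChild): article
After 4 (firstChild): p
After 5 (parentNode): article
After 6 (lastChild): nav
After 7 (parentNode): article
After 8 (firstChild): p
After 9 (nextSibling): h1
After 10 (parentNode): article
After 11 (nextSibling): img

Answer: h3 > img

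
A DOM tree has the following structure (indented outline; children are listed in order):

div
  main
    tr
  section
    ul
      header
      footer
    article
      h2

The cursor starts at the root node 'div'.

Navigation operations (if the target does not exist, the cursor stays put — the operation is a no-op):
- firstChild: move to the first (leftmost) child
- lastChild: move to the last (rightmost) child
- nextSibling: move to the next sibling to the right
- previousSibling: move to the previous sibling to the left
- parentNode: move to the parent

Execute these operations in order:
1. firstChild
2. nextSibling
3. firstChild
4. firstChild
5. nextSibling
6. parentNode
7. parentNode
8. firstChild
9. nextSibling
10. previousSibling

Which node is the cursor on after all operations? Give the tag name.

After 1 (firstChild): main
After 2 (nextSibling): section
After 3 (firstChild): ul
After 4 (firstChild): header
After 5 (nextSibling): footer
After 6 (parentNode): ul
After 7 (parentNode): section
After 8 (firstChild): ul
After 9 (nextSibling): article
After 10 (previousSibling): ul

Answer: ul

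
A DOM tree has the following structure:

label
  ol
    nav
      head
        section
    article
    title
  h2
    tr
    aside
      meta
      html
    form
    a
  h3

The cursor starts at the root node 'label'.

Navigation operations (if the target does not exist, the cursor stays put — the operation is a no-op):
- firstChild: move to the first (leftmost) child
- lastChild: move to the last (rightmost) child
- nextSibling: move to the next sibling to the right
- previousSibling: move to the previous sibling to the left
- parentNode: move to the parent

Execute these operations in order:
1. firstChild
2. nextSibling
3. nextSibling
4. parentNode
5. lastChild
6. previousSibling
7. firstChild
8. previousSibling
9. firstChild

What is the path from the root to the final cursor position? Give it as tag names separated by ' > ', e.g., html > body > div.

Answer: label > h2 > tr

Derivation:
After 1 (firstChild): ol
After 2 (nextSibling): h2
After 3 (nextSibling): h3
After 4 (parentNode): label
After 5 (lastChild): h3
After 6 (previousSibling): h2
After 7 (firstChild): tr
After 8 (previousSibling): tr (no-op, stayed)
After 9 (firstChild): tr (no-op, stayed)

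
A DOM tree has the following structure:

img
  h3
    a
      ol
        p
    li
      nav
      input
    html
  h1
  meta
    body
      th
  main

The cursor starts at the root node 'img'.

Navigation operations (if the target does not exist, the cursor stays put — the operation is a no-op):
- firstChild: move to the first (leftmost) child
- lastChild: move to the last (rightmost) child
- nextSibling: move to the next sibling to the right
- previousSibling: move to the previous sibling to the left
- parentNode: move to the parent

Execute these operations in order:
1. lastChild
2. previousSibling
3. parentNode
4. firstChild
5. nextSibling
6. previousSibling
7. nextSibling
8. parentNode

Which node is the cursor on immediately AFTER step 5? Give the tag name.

Answer: h1

Derivation:
After 1 (lastChild): main
After 2 (previousSibling): meta
After 3 (parentNode): img
After 4 (firstChild): h3
After 5 (nextSibling): h1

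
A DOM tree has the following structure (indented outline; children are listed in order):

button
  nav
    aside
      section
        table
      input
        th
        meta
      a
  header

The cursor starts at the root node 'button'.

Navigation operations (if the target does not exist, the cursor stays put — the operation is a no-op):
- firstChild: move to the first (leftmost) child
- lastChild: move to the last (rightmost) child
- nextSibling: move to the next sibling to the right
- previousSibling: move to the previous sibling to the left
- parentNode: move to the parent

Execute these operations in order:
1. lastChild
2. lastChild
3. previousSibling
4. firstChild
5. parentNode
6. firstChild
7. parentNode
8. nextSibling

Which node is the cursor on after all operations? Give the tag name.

Answer: header

Derivation:
After 1 (lastChild): header
After 2 (lastChild): header (no-op, stayed)
After 3 (previousSibling): nav
After 4 (firstChild): aside
After 5 (parentNode): nav
After 6 (firstChild): aside
After 7 (parentNode): nav
After 8 (nextSibling): header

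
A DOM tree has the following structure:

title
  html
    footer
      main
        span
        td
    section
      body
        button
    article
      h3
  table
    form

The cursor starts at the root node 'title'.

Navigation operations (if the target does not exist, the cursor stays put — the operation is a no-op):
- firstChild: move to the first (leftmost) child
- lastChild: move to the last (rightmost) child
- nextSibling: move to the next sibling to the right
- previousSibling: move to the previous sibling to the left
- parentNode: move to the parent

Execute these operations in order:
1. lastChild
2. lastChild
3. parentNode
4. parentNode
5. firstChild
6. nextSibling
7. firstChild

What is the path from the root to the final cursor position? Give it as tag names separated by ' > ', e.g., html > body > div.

Answer: title > table > form

Derivation:
After 1 (lastChild): table
After 2 (lastChild): form
After 3 (parentNode): table
After 4 (parentNode): title
After 5 (firstChild): html
After 6 (nextSibling): table
After 7 (firstChild): form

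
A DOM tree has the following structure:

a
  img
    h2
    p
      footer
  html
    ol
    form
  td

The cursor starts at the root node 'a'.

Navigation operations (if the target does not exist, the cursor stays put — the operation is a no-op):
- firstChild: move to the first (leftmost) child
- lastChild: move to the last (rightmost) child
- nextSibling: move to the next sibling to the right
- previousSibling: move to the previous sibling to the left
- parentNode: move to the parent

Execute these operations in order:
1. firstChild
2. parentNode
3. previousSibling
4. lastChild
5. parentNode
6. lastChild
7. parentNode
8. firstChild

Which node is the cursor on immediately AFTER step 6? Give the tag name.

After 1 (firstChild): img
After 2 (parentNode): a
After 3 (previousSibling): a (no-op, stayed)
After 4 (lastChild): td
After 5 (parentNode): a
After 6 (lastChild): td

Answer: td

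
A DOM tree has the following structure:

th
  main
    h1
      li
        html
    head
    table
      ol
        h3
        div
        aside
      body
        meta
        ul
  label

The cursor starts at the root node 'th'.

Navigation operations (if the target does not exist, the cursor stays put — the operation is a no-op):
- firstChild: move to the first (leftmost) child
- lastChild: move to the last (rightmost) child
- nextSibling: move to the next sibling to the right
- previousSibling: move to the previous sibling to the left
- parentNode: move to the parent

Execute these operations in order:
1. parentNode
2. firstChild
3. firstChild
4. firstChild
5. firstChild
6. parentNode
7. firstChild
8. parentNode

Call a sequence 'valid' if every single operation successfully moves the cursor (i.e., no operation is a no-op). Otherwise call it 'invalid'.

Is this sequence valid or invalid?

After 1 (parentNode): th (no-op, stayed)
After 2 (firstChild): main
After 3 (firstChild): h1
After 4 (firstChild): li
After 5 (firstChild): html
After 6 (parentNode): li
After 7 (firstChild): html
After 8 (parentNode): li

Answer: invalid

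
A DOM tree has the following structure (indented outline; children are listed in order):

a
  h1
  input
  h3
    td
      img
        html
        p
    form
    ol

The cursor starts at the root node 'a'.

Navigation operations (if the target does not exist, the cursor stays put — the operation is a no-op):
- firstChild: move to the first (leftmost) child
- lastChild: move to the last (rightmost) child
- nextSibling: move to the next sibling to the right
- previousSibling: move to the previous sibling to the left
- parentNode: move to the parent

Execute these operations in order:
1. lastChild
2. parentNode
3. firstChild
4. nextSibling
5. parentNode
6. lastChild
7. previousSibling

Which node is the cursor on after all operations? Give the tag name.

After 1 (lastChild): h3
After 2 (parentNode): a
After 3 (firstChild): h1
After 4 (nextSibling): input
After 5 (parentNode): a
After 6 (lastChild): h3
After 7 (previousSibling): input

Answer: input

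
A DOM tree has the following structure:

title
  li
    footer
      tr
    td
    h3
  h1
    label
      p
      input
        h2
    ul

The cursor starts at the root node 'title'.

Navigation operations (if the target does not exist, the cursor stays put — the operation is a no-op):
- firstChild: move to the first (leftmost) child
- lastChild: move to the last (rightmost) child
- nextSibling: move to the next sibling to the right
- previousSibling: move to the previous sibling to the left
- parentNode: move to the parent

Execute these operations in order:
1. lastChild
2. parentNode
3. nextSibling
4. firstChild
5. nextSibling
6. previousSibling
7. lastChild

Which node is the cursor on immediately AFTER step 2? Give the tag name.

Answer: title

Derivation:
After 1 (lastChild): h1
After 2 (parentNode): title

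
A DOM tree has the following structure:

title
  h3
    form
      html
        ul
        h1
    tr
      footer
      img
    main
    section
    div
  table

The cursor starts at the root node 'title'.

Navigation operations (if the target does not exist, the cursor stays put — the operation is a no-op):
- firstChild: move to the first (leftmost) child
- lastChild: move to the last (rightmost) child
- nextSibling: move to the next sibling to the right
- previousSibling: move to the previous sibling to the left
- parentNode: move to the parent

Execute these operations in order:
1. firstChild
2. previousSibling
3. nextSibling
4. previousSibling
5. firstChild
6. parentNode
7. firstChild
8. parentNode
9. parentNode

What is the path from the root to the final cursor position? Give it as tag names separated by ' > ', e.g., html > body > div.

After 1 (firstChild): h3
After 2 (previousSibling): h3 (no-op, stayed)
After 3 (nextSibling): table
After 4 (previousSibling): h3
After 5 (firstChild): form
After 6 (parentNode): h3
After 7 (firstChild): form
After 8 (parentNode): h3
After 9 (parentNode): title

Answer: title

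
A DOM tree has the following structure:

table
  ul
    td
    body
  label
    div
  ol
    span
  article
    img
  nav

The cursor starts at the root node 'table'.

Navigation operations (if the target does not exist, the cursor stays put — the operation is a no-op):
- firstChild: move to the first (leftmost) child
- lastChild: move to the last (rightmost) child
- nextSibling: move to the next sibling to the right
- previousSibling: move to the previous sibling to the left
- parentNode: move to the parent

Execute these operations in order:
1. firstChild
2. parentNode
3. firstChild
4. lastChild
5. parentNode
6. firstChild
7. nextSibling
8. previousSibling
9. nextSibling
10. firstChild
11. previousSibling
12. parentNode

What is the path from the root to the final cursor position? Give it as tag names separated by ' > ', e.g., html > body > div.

Answer: table > ul

Derivation:
After 1 (firstChild): ul
After 2 (parentNode): table
After 3 (firstChild): ul
After 4 (lastChild): body
After 5 (parentNode): ul
After 6 (firstChild): td
After 7 (nextSibling): body
After 8 (previousSibling): td
After 9 (nextSibling): body
After 10 (firstChild): body (no-op, stayed)
After 11 (previousSibling): td
After 12 (parentNode): ul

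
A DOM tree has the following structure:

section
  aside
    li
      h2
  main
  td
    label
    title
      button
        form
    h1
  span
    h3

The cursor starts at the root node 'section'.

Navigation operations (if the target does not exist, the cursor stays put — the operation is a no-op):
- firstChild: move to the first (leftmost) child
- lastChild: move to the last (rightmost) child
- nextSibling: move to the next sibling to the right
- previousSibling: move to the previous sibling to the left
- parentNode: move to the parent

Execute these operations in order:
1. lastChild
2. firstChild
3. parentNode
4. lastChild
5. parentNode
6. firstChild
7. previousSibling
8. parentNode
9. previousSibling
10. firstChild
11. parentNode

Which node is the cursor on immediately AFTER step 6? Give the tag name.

Answer: h3

Derivation:
After 1 (lastChild): span
After 2 (firstChild): h3
After 3 (parentNode): span
After 4 (lastChild): h3
After 5 (parentNode): span
After 6 (firstChild): h3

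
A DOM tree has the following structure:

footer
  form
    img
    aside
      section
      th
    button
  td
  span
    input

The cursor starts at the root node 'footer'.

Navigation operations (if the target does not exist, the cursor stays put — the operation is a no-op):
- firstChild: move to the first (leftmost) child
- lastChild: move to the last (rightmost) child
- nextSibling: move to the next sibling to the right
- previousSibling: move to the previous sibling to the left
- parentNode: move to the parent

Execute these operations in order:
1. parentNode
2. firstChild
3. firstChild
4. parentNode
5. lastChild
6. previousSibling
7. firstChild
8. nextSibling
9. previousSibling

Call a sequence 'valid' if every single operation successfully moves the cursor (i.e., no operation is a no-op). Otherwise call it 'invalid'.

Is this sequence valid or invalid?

After 1 (parentNode): footer (no-op, stayed)
After 2 (firstChild): form
After 3 (firstChild): img
After 4 (parentNode): form
After 5 (lastChild): button
After 6 (previousSibling): aside
After 7 (firstChild): section
After 8 (nextSibling): th
After 9 (previousSibling): section

Answer: invalid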